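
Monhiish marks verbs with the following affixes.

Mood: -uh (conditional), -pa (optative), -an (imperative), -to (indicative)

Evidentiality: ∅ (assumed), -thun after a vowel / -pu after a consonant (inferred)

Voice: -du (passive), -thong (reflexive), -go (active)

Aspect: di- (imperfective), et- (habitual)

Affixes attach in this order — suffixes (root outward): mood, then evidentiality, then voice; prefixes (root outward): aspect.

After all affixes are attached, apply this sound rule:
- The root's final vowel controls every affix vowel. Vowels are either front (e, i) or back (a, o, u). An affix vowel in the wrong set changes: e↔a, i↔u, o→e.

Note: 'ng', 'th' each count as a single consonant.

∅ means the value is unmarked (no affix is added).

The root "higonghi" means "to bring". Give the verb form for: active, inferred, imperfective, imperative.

dihigonghienpige

Attach aspect imperfective di- → dihigonghi.
Attach mood imperative -an → dihigonghian.
Attach evidentiality inferred -pu (after consonant 'n') → dihigonghianpu.
Attach voice active -go → dihigonghianpugo.
Apply vowel harmony: dihigonghianpugo → dihigonghienpige.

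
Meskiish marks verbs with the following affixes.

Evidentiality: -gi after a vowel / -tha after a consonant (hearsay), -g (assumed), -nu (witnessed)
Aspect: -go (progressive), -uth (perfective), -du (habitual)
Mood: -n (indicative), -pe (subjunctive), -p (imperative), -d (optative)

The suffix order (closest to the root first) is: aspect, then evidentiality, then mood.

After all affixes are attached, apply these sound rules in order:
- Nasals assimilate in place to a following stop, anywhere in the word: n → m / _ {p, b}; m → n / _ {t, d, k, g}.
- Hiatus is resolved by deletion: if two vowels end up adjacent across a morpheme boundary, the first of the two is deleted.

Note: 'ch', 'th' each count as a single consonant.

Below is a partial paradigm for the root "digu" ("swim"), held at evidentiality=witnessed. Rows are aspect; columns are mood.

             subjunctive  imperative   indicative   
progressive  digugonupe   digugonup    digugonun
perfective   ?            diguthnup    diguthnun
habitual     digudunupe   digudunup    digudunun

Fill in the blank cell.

Attach aspect perfective -uth → diguuth.
Attach evidentiality witnessed -nu → diguuthnu.
Attach mood subjunctive -pe → diguuthnupe.
Nasal assimilation: no change.
Apply vowel deletion: diguuthnupe → diguthnupe.

diguthnupe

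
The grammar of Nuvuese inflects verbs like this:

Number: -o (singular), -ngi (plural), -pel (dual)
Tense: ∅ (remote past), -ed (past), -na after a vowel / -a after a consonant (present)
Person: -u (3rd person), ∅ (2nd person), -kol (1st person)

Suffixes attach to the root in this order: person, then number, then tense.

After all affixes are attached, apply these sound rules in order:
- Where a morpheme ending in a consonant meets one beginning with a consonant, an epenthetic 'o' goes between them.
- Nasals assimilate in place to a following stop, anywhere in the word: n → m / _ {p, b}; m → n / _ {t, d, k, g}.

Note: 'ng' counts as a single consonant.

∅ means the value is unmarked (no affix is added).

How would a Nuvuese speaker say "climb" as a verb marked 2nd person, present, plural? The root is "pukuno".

person = 2nd person: zero marking, form stays pukuno.
Attach number plural -ngi → pukunongi.
Attach tense present -na (after vowel 'i') → pukunongina.
Epenthesis: no change.
Nasal assimilation: no change.

pukunongina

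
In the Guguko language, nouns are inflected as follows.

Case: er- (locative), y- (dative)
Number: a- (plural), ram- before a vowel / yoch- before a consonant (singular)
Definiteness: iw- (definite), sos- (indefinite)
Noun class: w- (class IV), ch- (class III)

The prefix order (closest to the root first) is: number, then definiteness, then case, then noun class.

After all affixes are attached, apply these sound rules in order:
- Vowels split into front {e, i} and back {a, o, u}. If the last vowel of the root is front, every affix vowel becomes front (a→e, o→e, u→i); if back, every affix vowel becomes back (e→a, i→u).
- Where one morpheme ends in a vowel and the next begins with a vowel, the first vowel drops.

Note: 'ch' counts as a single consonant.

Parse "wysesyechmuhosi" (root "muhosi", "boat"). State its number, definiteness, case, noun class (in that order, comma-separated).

singular, indefinite, dative, class IV

Segment: w-y-sos-yoch-muhosi.
number: ram/yoch- → singular.
definiteness: sos- → indefinite.
case: y- → dative.
noun class: w- → class IV.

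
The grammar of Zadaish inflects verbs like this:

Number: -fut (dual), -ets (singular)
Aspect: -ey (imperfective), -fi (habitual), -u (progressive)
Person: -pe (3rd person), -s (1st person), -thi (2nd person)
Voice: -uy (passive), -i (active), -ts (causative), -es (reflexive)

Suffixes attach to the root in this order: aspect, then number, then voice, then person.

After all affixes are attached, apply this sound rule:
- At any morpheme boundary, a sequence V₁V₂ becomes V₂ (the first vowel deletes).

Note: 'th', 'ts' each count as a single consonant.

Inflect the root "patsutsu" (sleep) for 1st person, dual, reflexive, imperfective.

Attach aspect imperfective -ey → patsutsuey.
Attach number dual -fut → patsutsueyfut.
Attach voice reflexive -es → patsutsueyfutes.
Attach person 1st person -s → patsutsueyfutess.
Apply vowel deletion: patsutsueyfutess → patsutseyfutess.

patsutseyfutess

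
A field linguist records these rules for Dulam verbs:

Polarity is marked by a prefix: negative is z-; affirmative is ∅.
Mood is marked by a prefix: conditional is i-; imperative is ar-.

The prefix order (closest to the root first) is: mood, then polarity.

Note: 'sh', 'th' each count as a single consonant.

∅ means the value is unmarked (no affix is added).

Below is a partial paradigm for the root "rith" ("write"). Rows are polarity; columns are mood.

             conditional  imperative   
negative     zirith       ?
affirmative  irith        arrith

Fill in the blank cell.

zarrith

Attach mood imperative ar- → arrith.
Attach polarity negative z- → zarrith.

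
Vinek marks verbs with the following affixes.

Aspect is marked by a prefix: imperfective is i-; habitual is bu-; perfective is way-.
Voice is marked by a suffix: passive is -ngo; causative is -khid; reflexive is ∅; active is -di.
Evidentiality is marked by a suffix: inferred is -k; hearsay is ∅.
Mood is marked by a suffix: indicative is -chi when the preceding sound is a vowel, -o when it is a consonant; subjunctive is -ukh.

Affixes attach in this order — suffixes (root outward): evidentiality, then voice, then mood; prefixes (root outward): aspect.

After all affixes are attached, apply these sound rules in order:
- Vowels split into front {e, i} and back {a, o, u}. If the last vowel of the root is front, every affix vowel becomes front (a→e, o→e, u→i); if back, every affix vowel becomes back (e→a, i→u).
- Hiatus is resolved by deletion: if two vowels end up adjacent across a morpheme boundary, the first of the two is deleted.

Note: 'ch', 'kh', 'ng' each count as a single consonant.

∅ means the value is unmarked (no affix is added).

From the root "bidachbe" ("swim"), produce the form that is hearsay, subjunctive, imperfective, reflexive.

evidentiality = hearsay: zero marking, form stays bidachbe.
voice = reflexive: zero marking, form stays bidachbe.
Attach mood subjunctive -ukh → bidachbeukh.
Attach aspect imperfective i- → ibidachbeukh.
Apply vowel harmony: ibidachbeukh → ibidachbeikh.
Apply vowel deletion: ibidachbeikh → ibidachbikh.

ibidachbikh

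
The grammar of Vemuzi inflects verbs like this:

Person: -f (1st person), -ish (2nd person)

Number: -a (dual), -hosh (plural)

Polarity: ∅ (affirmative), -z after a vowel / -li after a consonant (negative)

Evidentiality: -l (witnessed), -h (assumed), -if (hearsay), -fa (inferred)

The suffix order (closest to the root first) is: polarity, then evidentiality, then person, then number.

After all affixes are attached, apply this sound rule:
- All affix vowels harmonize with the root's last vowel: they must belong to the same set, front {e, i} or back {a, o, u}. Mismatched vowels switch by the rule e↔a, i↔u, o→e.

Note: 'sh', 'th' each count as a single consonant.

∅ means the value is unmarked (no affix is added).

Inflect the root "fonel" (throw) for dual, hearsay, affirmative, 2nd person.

polarity = affirmative: zero marking, form stays fonel.
Attach evidentiality hearsay -if → fonelif.
Attach person 2nd person -ish → fonelifish.
Attach number dual -a → fonelifisha.
Apply vowel harmony: fonelifisha → fonelifishe.

fonelifishe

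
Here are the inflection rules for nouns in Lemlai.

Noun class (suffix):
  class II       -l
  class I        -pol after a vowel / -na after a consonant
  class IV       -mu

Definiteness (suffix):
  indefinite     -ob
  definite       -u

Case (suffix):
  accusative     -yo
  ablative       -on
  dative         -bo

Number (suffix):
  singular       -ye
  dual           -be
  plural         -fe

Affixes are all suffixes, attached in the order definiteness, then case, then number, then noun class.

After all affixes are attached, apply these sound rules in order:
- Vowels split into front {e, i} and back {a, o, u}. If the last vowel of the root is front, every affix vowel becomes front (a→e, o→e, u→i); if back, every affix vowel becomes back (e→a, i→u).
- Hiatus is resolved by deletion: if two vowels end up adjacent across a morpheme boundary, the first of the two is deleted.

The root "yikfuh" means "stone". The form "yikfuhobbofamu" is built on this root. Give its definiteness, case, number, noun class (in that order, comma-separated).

indefinite, dative, plural, class IV

Segment: yikfuh-ob-bo-fe-mu.
definiteness: -ob → indefinite.
case: -bo → dative.
number: -fe → plural.
noun class: -mu → class IV.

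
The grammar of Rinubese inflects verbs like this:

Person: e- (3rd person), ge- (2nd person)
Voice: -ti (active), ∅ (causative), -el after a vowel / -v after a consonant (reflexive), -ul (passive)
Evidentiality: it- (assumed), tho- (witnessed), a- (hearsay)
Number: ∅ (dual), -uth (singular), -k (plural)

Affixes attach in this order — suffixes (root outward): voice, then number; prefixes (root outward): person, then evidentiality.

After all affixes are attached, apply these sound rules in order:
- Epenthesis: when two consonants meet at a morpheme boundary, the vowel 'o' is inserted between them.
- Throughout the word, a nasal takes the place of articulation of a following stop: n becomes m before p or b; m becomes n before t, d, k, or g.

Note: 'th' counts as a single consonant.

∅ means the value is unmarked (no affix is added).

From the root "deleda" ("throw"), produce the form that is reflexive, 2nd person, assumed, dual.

itogedeledael

Attach voice reflexive -el (after vowel 'a') → deledael.
number = dual: zero marking, form stays deledael.
Attach person 2nd person ge- → gedeledael.
Attach evidentiality assumed it- → itgedeledael.
Apply epenthesis: itgedeledael → itogedeledael.
Nasal assimilation: no change.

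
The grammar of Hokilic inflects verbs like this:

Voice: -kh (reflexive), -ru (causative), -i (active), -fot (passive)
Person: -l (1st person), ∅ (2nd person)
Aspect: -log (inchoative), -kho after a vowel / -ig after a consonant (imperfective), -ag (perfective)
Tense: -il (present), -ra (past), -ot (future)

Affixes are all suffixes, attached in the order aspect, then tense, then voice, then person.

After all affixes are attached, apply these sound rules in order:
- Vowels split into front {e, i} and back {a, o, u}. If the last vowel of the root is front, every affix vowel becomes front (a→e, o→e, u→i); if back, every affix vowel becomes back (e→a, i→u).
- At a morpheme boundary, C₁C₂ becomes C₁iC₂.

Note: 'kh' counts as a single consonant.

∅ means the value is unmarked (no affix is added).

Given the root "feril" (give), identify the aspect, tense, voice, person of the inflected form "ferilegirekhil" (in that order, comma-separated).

perfective, past, reflexive, 1st person

Segment: feril-ag-ra-kh-l.
aspect: -ag → perfective.
tense: -ra → past.
voice: -kh → reflexive.
person: -l → 1st person.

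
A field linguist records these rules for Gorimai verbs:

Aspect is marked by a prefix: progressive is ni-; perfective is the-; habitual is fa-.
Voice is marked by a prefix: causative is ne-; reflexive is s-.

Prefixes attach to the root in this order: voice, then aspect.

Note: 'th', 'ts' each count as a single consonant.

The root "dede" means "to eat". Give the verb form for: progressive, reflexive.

Attach voice reflexive s- → sdede.
Attach aspect progressive ni- → nisdede.

nisdede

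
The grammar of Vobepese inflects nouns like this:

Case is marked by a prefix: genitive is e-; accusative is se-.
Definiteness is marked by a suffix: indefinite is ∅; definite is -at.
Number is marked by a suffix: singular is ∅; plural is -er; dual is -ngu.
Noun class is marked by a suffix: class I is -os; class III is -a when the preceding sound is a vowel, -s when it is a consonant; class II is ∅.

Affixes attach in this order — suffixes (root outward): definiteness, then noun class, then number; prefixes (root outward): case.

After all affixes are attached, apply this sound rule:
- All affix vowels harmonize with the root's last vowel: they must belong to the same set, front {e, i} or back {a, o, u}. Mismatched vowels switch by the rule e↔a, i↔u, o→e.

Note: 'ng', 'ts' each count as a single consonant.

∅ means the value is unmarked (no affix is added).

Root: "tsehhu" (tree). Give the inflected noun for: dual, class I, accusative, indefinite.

satsehhuosngu

definiteness = indefinite: zero marking, form stays tsehhu.
Attach noun class class I -os → tsehhuos.
Attach case accusative se- → setsehhuos.
Attach number dual -ngu → setsehhuosngu.
Apply vowel harmony: setsehhuosngu → satsehhuosngu.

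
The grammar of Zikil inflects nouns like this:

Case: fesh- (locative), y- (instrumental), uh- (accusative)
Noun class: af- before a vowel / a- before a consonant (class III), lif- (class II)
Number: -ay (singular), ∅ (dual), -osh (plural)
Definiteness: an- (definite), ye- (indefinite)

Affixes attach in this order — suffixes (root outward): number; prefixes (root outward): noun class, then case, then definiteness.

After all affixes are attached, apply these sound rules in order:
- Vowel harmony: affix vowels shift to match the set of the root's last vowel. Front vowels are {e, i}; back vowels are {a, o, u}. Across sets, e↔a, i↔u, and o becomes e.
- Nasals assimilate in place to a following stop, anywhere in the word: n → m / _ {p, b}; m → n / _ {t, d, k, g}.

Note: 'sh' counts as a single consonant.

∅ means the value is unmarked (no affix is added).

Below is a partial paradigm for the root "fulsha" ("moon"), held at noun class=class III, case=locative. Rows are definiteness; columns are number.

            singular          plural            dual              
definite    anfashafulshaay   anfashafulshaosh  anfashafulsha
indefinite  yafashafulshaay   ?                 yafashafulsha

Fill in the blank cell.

Attach noun class class III a- (before consonant 'f') → afulsha.
Attach number plural -osh → afulshaosh.
Attach case locative fesh- → feshafulshaosh.
Attach definiteness indefinite ye- → yefeshafulshaosh.
Apply vowel harmony: yefeshafulshaosh → yafashafulshaosh.
Nasal assimilation: no change.

yafashafulshaosh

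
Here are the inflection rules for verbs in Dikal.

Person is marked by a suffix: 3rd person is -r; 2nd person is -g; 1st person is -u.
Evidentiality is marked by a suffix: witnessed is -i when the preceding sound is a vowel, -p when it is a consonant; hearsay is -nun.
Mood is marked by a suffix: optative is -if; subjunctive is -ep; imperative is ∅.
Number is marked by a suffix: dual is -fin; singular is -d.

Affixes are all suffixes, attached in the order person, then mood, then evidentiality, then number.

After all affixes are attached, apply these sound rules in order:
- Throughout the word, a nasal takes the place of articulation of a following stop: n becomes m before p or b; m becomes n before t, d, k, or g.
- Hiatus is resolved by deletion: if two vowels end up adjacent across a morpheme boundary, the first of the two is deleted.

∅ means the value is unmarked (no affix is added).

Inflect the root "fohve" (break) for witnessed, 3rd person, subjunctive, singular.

Attach person 3rd person -r → fohver.
Attach mood subjunctive -ep → fohverep.
Attach evidentiality witnessed -p (after consonant 'p') → fohverepp.
Attach number singular -d → fohvereppd.
Nasal assimilation: no change.
Vowel deletion: no change.

fohvereppd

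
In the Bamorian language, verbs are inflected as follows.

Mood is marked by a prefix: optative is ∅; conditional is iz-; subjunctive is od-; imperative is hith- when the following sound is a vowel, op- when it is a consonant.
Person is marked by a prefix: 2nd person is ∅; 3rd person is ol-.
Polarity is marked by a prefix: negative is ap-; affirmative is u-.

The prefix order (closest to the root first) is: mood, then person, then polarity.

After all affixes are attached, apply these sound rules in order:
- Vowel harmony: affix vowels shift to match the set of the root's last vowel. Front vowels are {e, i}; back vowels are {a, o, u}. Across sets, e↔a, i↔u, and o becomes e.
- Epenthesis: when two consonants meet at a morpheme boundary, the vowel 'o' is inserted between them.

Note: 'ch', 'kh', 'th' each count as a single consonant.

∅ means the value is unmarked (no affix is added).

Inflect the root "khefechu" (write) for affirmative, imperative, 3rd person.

uolopokhefechu

Attach mood imperative op- (before consonant 'kh') → opkhefechu.
Attach person 3rd person ol- → olopkhefechu.
Attach polarity affirmative u- → uolopkhefechu.
Vowel harmony: no change.
Apply epenthesis: uolopkhefechu → uolopokhefechu.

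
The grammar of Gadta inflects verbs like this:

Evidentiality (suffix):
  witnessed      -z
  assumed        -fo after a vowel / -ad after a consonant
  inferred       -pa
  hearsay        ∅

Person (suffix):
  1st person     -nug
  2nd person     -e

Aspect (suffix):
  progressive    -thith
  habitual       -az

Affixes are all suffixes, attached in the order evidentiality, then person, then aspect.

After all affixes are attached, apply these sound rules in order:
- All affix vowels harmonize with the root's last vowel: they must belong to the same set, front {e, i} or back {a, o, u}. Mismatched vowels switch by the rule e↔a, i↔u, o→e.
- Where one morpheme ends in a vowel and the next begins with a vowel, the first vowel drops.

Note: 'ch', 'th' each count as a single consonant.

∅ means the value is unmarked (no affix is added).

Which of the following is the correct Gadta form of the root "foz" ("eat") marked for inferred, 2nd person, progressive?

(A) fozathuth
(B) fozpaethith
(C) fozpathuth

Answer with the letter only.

Attach evidentiality inferred -pa → fozpa.
Attach person 2nd person -e → fozpae.
Attach aspect progressive -thith → fozpaethith.
Apply vowel harmony: fozpaethith → fozpaathuth.
Apply vowel deletion: fozpaathuth → fozpathuth.
So the correct form is fozpathuth, option (C).
(B) fozpaethith is wrong: it fails to apply the sound rule(s).
(A) fozathuth is wrong: it uses hearsay instead of inferred for evidentiality.

C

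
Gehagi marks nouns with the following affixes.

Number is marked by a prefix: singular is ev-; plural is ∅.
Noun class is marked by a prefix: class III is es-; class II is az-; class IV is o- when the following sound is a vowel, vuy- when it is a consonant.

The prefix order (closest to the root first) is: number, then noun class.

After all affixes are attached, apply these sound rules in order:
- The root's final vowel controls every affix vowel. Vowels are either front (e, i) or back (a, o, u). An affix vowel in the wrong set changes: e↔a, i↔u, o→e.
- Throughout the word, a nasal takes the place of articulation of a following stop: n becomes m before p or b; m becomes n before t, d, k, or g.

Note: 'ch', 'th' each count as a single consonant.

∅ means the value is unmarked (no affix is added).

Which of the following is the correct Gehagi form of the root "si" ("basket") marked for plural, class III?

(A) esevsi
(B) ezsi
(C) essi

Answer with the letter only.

C

number = plural: zero marking, form stays si.
Attach noun class class III es- → essi.
Vowel harmony: no change.
Nasal assimilation: no change.
So the correct form is essi, option (C).
(B) ezsi is wrong: it uses class II instead of class III for noun class.
(A) esevsi is wrong: it uses singular instead of plural for number.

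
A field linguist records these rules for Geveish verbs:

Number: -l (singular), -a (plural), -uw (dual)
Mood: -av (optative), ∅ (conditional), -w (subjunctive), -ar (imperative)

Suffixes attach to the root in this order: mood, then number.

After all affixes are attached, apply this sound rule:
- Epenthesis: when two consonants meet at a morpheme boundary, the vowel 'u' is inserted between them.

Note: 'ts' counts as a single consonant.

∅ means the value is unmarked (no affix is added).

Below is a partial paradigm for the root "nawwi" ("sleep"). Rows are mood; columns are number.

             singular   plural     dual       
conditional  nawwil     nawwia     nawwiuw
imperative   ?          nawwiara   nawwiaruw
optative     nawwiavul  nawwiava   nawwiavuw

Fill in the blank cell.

nawwiarul

Attach mood imperative -ar → nawwiar.
Attach number singular -l → nawwiarl.
Apply epenthesis: nawwiarl → nawwiarul.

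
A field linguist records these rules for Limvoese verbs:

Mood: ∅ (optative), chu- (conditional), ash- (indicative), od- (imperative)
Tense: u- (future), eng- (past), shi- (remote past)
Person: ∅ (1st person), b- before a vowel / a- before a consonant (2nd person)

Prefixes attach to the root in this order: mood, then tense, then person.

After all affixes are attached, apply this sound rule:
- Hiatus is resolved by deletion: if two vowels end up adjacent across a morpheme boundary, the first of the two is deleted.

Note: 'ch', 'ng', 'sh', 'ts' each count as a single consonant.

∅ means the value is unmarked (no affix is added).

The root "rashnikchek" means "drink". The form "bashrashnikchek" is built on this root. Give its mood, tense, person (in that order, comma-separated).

indicative, future, 2nd person

Segment: b-u-ash-rashnikchek.
mood: ash- → indicative.
tense: u- → future.
person: b/a- → 2nd person.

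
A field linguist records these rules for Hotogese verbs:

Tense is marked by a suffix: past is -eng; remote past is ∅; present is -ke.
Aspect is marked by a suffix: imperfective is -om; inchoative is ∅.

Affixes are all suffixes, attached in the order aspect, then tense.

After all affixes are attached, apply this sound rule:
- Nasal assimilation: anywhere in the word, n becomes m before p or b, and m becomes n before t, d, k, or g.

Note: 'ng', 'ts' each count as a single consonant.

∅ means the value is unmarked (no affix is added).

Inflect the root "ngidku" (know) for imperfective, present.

Attach aspect imperfective -om → ngidkuom.
Attach tense present -ke → ngidkuomke.
Apply nasal assimilation: ngidkuomke → ngidkuonke.

ngidkuonke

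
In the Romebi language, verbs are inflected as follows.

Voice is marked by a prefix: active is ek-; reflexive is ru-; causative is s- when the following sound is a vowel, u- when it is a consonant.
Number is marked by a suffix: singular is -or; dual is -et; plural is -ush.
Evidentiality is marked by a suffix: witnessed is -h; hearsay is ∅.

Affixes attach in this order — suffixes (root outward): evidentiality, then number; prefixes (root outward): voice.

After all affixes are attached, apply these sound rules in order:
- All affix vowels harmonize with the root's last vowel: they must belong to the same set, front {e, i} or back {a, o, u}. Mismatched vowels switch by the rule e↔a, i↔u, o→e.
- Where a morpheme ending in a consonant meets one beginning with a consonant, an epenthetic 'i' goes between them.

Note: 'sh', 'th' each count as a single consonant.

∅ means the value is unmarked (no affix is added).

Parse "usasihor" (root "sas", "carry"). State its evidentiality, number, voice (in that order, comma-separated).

witnessed, singular, causative

Segment: u-sas-h-or.
evidentiality: -h → witnessed.
number: -or → singular.
voice: s/u- → causative.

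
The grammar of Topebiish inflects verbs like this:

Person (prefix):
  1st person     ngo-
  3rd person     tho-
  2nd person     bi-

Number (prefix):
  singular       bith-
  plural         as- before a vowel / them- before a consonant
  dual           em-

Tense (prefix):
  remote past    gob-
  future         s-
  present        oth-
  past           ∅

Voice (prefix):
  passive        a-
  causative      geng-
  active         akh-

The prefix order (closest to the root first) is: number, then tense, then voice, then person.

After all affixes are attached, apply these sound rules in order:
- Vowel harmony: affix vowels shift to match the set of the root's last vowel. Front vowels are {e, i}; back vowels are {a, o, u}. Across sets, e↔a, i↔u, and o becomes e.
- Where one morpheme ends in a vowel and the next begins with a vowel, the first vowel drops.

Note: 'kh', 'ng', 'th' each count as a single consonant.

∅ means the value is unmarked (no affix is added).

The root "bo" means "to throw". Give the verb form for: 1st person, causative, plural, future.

ngogangsthambo

Attach number plural them- (before consonant 'b') → thembo.
Attach tense future s- → sthembo.
Attach voice causative geng- → gengsthembo.
Attach person 1st person ngo- → ngogengsthembo.
Apply vowel harmony: ngogengsthembo → ngogangsthambo.
Vowel deletion: no change.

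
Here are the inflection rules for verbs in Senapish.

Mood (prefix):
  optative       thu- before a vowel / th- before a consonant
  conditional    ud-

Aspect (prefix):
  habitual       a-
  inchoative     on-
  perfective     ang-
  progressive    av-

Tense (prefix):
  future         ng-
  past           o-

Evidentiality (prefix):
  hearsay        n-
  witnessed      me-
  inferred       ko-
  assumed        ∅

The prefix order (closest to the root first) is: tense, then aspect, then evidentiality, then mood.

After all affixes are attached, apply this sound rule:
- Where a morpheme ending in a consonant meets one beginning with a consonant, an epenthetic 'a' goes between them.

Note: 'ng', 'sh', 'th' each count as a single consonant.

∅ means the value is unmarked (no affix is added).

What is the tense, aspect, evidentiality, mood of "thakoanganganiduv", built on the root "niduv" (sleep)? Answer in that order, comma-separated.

Segment: th-ko-ang-ng-niduv.
tense: ng- → future.
aspect: ang- → perfective.
evidentiality: ko- → inferred.
mood: thu/th- → optative.

future, perfective, inferred, optative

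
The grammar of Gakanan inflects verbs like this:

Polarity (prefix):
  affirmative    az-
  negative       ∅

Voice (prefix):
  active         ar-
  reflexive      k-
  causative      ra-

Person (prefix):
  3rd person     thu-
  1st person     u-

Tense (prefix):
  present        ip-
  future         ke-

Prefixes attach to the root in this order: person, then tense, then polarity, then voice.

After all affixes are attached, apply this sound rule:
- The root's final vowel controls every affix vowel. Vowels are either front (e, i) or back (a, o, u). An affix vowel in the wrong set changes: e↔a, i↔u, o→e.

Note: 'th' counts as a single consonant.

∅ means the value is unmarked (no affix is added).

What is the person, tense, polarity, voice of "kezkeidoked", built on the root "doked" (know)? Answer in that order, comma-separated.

Segment: k-az-ke-u-doked.
person: u- → 1st person.
tense: ke- → future.
polarity: az- → affirmative.
voice: k- → reflexive.

1st person, future, affirmative, reflexive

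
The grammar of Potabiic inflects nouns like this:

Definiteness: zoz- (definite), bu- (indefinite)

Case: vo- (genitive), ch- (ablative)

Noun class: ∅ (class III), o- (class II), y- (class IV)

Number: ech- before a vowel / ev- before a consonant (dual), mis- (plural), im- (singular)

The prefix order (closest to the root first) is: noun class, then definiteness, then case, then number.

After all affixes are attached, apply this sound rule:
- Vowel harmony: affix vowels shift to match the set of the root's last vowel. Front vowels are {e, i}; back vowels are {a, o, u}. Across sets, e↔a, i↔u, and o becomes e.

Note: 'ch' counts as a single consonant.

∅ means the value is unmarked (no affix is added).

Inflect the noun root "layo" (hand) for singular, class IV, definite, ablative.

umchzozylayo

Attach noun class class IV y- → ylayo.
Attach definiteness definite zoz- → zozylayo.
Attach case ablative ch- → chzozylayo.
Attach number singular im- → imchzozylayo.
Apply vowel harmony: imchzozylayo → umchzozylayo.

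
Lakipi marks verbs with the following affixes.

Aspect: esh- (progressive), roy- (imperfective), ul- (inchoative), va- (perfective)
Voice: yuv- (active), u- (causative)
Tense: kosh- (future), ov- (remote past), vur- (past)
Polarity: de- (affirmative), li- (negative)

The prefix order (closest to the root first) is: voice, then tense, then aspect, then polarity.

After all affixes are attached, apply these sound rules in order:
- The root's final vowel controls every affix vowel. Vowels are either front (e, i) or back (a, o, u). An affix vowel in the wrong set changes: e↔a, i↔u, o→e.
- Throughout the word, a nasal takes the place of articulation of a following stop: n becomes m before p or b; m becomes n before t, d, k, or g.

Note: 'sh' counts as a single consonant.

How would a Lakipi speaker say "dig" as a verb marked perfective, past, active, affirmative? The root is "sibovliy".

deveviryivsibovliy

Attach voice active yuv- → yuvsibovliy.
Attach tense past vur- → vuryuvsibovliy.
Attach aspect perfective va- → vavuryuvsibovliy.
Attach polarity affirmative de- → devavuryuvsibovliy.
Apply vowel harmony: devavuryuvsibovliy → deveviryivsibovliy.
Nasal assimilation: no change.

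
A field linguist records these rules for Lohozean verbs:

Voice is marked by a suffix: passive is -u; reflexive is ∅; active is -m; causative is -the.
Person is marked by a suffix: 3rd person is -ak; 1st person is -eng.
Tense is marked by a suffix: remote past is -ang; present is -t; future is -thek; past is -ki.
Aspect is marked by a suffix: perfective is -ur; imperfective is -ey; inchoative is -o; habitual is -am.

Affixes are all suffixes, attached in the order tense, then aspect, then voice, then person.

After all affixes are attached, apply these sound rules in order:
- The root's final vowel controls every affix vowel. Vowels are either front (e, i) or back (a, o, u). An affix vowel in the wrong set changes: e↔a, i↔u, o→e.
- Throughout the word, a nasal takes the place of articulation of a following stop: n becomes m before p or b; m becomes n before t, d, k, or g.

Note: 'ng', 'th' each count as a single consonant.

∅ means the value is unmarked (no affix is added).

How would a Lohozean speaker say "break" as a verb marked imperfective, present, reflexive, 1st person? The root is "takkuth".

takkuthtayang

Attach tense present -t → takkutht.
Attach aspect imperfective -ey → takkuthtey.
voice = reflexive: zero marking, form stays takkuthtey.
Attach person 1st person -eng → takkuthteyeng.
Apply vowel harmony: takkuthteyeng → takkuthtayang.
Nasal assimilation: no change.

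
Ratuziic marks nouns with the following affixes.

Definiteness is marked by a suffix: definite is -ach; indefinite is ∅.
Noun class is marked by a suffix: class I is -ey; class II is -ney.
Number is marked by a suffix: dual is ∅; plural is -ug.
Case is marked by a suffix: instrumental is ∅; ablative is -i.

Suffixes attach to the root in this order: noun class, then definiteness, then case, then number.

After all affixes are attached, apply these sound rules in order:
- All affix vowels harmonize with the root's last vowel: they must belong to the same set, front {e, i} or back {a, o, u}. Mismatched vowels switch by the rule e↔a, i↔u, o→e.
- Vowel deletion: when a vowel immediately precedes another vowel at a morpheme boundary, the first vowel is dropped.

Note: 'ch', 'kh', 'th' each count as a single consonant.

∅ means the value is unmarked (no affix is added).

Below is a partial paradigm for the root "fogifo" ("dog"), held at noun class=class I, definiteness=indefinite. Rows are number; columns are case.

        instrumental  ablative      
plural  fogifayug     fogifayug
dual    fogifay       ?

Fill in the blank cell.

Attach noun class class I -ey → fogifoey.
definiteness = indefinite: zero marking, form stays fogifoey.
Attach case ablative -i → fogifoeyi.
number = dual: zero marking, form stays fogifoeyi.
Apply vowel harmony: fogifoeyi → fogifoayu.
Apply vowel deletion: fogifoayu → fogifayu.

fogifayu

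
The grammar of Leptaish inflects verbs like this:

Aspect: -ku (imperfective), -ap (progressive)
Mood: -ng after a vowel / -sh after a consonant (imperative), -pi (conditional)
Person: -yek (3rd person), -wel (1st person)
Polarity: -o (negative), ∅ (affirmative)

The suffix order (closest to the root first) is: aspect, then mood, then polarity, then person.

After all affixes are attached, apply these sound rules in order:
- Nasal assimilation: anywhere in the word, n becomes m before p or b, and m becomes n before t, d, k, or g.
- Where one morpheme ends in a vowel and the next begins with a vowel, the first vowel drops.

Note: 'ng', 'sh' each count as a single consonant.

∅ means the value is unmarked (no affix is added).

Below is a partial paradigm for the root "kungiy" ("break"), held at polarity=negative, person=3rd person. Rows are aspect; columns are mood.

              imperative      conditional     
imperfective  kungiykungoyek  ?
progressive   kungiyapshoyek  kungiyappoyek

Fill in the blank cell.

kungiykupoyek

Attach aspect imperfective -ku → kungiyku.
Attach mood conditional -pi → kungiykupi.
Attach polarity negative -o → kungiykupio.
Attach person 3rd person -yek → kungiykupioyek.
Nasal assimilation: no change.
Apply vowel deletion: kungiykupioyek → kungiykupoyek.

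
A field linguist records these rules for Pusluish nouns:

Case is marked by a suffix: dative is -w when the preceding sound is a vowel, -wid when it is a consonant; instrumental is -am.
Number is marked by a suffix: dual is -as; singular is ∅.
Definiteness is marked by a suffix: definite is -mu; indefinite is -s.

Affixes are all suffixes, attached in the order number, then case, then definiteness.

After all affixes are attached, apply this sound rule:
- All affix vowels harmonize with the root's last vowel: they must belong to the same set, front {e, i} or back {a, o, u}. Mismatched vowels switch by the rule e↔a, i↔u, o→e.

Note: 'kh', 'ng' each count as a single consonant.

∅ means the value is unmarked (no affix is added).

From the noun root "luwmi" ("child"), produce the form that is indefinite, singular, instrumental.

number = singular: zero marking, form stays luwmi.
Attach case instrumental -am → luwmiam.
Attach definiteness indefinite -s → luwmiams.
Apply vowel harmony: luwmiams → luwmiems.

luwmiems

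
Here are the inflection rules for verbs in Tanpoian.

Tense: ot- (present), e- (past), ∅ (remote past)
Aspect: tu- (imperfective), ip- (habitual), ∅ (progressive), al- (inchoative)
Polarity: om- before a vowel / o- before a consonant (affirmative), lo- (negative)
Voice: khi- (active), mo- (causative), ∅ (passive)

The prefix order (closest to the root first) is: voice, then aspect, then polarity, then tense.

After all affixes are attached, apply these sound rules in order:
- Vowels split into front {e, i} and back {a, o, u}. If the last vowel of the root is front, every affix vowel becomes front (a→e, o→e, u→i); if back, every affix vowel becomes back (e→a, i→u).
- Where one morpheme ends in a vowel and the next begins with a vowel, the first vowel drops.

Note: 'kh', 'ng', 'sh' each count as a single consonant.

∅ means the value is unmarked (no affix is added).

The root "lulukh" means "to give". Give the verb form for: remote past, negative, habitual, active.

Attach voice active khi- → khilulukh.
Attach aspect habitual ip- → ipkhilulukh.
Attach polarity negative lo- → loipkhilulukh.
tense = remote past: zero marking, form stays loipkhilulukh.
Apply vowel harmony: loipkhilulukh → loupkhululukh.
Apply vowel deletion: loupkhululukh → lupkhululukh.

lupkhululukh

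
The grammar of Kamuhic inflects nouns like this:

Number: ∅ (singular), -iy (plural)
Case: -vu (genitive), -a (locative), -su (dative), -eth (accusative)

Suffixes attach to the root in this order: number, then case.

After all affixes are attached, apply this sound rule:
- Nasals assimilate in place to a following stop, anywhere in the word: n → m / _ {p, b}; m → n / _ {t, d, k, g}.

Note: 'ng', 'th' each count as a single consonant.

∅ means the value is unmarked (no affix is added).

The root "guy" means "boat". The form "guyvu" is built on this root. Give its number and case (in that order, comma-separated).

singular, genitive

Segment: guy-vu.
number: ∅ → singular.
case: -vu → genitive.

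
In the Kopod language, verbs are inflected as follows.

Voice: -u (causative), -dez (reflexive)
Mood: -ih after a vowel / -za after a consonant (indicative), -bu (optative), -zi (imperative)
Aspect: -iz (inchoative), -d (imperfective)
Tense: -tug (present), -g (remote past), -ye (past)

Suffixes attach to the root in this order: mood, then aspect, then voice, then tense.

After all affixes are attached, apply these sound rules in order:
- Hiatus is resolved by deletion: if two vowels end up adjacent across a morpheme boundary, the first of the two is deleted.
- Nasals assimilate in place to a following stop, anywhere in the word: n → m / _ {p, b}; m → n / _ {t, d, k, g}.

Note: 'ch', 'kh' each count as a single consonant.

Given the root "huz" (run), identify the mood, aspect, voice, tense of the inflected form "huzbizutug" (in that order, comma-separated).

optative, inchoative, causative, present

Segment: huz-bu-iz-u-tug.
mood: -bu → optative.
aspect: -iz → inchoative.
voice: -u → causative.
tense: -tug → present.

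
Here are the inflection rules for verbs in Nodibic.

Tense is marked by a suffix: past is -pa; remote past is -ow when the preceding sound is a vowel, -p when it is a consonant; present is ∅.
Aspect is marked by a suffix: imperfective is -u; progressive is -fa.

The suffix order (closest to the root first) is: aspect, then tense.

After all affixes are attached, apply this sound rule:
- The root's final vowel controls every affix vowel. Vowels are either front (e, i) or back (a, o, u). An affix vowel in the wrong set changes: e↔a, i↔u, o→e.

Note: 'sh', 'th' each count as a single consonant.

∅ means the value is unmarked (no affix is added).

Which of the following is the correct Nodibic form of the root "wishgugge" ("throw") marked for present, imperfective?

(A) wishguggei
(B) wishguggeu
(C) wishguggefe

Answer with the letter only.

A

Attach aspect imperfective -u → wishguggeu.
tense = present: zero marking, form stays wishguggeu.
Apply vowel harmony: wishguggeu → wishguggei.
So the correct form is wishguggei, option (A).
(C) wishguggefe is wrong: it uses progressive instead of imperfective for aspect.
(B) wishguggeu is wrong: it fails to apply the sound rule(s).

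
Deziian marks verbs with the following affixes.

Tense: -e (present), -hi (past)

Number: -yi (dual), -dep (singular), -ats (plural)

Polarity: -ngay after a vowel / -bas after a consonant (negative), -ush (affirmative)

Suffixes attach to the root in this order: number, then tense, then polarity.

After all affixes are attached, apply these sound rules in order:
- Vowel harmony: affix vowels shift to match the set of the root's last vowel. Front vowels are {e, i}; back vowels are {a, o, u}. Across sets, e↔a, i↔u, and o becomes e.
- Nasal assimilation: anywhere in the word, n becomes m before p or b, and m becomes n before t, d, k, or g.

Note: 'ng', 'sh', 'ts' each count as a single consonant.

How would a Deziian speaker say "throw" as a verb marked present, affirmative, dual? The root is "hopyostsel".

Attach number dual -yi → hopyostselyi.
Attach tense present -e → hopyostselyie.
Attach polarity affirmative -ush → hopyostselyieush.
Apply vowel harmony: hopyostselyieush → hopyostselyieish.
Nasal assimilation: no change.

hopyostselyieish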